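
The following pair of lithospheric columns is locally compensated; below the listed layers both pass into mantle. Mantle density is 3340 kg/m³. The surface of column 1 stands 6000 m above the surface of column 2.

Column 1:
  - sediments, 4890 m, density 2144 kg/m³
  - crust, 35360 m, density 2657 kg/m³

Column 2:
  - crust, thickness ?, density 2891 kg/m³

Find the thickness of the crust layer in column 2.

Take the compensation level at the base of the deeper column (depth z_c below the surface of column 1) and equate Σ ρ_i t_i down to z_c; mantle fills any gap and the z_c terms cancel.
Column 1: 4890×2144 + 35360×2657 + (z_c − 40250)×3340
Column 2: 6000×0 + x×2891 + (z_c − 6000 − 0 − x)×3340
The z_c×3340 term appears on both sides and cancels. Collect the known terms of each column as K = Σ(ρt)_known − 3340 × (depth of known layers): K_1 = 104435680 − 3340×40250 = −29999320; K_2 = 0 − 3340×(6000 + 0) = −20040000.
Balance: K_1 = K_2 − x×(3340 − 2891), so x = (K_2 − K_1)/(3340 − 2891) = 9959320/449 = 22200 m.

22200 m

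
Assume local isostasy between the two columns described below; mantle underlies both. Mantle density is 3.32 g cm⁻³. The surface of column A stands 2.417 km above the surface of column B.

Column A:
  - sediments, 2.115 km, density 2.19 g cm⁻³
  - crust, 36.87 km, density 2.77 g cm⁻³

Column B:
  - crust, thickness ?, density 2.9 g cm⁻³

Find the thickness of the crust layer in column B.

Take the compensation level at the base of the deeper column (depth z_c below the surface of column A) and equate Σ ρ_i t_i down to z_c; mantle fills any gap and the z_c terms cancel.
Column A: 2.115×2.19 + 36.87×2.77 + (z_c − 38.985)×3.32
Column B: 2.417×0 + x×2.9 + (z_c − 2.417 − 0 − x)×3.32
The z_c×3.32 term appears on both sides and cancels. Collect the known terms of each column as K = Σ(ρt)_known − 3.32 × (depth of known layers): K_A = 106.76175 − 3.32×38.985 = −22.66845; K_B = 0 − 3.32×(2.417 + 0) = −8.02444.
Balance: K_A = K_B − x×(3.32 − 2.9), so x = (K_B − K_A)/(3.32 − 2.9) = 14.644/0.42 = 34.9 km.

34.9 km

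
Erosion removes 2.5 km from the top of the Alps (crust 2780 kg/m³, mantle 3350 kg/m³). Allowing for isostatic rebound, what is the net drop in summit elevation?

0.425 km

Rebound u = e ρ_c/ρ_m = 2.5 km × 2780/3350 = 2.075 km.
Net surface drop = e − u = 2.5 km − 2.075 km = e (ρ_m − ρ_c)/ρ_m = 0.425 km.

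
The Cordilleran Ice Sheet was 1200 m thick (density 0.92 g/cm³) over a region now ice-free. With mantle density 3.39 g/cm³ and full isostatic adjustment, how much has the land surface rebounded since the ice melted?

Removing the load lets mantle flow back in; uplift u satisfies ρ_ice t = ρ_m u.
u = t ρ_ice/ρ_m = 1200 m × 0.92/3.39 = 326 m.

326 m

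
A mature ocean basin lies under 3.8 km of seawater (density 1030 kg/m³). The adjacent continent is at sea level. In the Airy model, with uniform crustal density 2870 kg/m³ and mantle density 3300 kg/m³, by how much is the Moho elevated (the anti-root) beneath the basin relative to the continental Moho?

Balancing pressure at the compensation depth: replacing crust with seawater at the top is compensated by replacing crust with mantle at the base: d (ρ_c − ρ_w) = a (ρ_m − ρ_c).
a = d (ρ_c − ρ_w)/(ρ_m − ρ_c) = 3.8 km × 1840/430 = 16.3 km.

16.3 km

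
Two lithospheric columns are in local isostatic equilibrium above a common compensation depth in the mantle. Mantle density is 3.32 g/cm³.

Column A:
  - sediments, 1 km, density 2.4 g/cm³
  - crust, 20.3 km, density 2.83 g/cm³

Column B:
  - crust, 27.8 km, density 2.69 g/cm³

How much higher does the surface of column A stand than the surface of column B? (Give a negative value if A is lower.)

−2 km

For any compensation level in the mantle, the mantle terms cancel and isostasy reduces to e = (Σt_A − Σt_B) − (Σ(ρt)_A − Σ(ρt)_B) / ρ_m.
Σt_A = 21.3 km; Σt_B = 27.8 km; Σ(ρt)_A = 59.849; Σ(ρt)_B = 74.782 (in km·g/cm³).
e = (21.3 − 27.8) − (59.849 − 74.782) / 3.32 = −2 km.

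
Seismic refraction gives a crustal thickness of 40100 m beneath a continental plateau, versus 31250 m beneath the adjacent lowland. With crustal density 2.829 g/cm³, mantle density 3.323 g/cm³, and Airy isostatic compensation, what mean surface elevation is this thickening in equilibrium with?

Excess crust Δ = 40100 m − 31250 m = 8850 m, split between elevation h and root r with h + r = Δ.
Airy balance ρ_c h = (ρ_m − ρ_c) r gives r = h ρ_c/(ρ_m − ρ_c), so h (1 + ρ_c/(ρ_m − ρ_c)) = Δ, i.e. h = Δ (ρ_m − ρ_c)/ρ_m.
h = 8850 m × 0.494/3.323 = 1320 m.

1320 m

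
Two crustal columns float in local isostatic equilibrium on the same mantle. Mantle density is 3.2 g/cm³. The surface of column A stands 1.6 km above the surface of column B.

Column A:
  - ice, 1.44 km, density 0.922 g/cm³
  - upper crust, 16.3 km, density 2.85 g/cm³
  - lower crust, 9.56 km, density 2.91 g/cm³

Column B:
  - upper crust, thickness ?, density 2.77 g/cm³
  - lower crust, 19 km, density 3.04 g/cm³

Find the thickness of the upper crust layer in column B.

Take the compensation level at the base of the deeper column (depth z_c below the surface of column A) and equate Σ ρ_i t_i down to z_c; mantle fills any gap and the z_c terms cancel.
Column A: 1.44×0.922 + 16.3×2.85 + 9.56×2.91 + (z_c − 27.3)×3.2
Column B: 1.6×0 + x×2.77 + 19×3.04 + (z_c − 1.6 − 19 − x)×3.2
The z_c×3.2 term appears on both sides and cancels. Collect the known terms of each column as K = Σ(ρt)_known − 3.2 × (depth of known layers): K_A = 75.60228 − 3.2×27.3 = −11.75772; K_B = 57.76 − 3.2×(1.6 + 19) = −8.16.
Balance: K_A = K_B − x×(3.2 − 2.77), so x = (K_B − K_A)/(3.2 − 2.77) = 3.59772/0.43 = 8.37 km.

8.37 km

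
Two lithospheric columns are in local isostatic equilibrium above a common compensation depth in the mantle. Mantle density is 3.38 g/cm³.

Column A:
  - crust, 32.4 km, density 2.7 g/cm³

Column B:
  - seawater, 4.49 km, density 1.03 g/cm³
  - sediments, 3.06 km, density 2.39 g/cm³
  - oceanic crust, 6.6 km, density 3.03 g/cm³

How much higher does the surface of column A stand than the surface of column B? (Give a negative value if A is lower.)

1.82 km

For any compensation level in the mantle, the mantle terms cancel and isostasy reduces to e = (Σt_A − Σt_B) − (Σ(ρt)_A − Σ(ρt)_B) / ρ_m.
Σt_A = 32.4 km; Σt_B = 14.15 km; Σ(ρt)_A = 87.48; Σ(ρt)_B = 31.9361 (in km·g/cm³).
e = (32.4 − 14.15) − (87.48 − 31.9361) / 3.38 = 1.82 km.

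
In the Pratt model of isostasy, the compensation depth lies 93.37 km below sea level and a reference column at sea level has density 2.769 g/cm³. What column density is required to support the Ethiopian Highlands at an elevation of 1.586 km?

Pratt balance: ρ_ref D = ρ (D + h).
ρ = ρ_ref D/(D + h) = 2.769 × 93.37 km/(93.37 km + 1.586 km) = 2.72 g/cm³.

2.72 g/cm³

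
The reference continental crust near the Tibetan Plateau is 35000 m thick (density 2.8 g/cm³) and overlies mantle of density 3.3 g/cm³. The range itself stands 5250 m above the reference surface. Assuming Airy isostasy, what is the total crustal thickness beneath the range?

Root depth r = h ρ_c / (ρ_m − ρ_c) = 5250 m × 2.8 / 0.5 = 29400 m.
Total thickness = T + h + r = 35000 m + 5250 m + 29400 m = 69600 m.

69600 m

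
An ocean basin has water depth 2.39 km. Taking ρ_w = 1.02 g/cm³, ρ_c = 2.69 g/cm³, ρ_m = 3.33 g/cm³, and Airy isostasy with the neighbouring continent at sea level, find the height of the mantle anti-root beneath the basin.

By Archimedes' principle applied to the lithosphere: replacing crust with seawater at the top is compensated by replacing crust with mantle at the base: d (ρ_c − ρ_w) = a (ρ_m − ρ_c).
a = d (ρ_c − ρ_w)/(ρ_m − ρ_c) = 2.39 km × 1.67/0.64 = 6.24 km.

6.24 km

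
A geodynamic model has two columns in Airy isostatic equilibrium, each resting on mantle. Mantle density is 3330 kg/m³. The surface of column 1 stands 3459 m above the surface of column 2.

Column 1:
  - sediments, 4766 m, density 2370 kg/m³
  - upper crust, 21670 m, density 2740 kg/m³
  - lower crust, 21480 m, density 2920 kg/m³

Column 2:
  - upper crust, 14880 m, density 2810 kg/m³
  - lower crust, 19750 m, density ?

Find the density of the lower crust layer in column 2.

2980 kg/m³

Take the compensation level at the base of the deeper column (depth z_c below the surface of column 1) and equate Σ ρ_i t_i down to z_c; mantle fills any gap and the z_c terms cancel.
Column 1: 4766×2370 + 21670×2740 + 21480×2920 + (z_c − 47916)×3330
Column 2: 3459×0 + 14880×2810 + 19750×ρ + (z_c − 3459 − 34630)×3330
The z_c×3330 term appears on both sides and cancels. Collect the known terms of each column as K = Σ(ρt)_known − 3330 × (depth of known layers): K_1 = 133392820 − 3330×47916 = −26167460; K_2 = 41812800 − 3330×(3459 + 34630) = −85023570.
Balance: K_1 = K_2 + 19750×ρ, so ρ = (K_1 − K_2)/19750 = 58856100/19750 = 2980 kg/m³.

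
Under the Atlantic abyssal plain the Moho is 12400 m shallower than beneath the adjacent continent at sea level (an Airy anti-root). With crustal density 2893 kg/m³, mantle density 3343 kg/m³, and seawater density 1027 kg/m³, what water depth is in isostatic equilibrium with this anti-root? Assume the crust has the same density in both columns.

Replacing a thickness d of crust by seawater at the top must be balanced by replacing crust with mantle at the base: d (ρ_c − ρ_w) = a (ρ_m − ρ_c).
d = a (ρ_m − ρ_c)/(ρ_c − ρ_w) = 12400 m × 450/1866 = 2990 m.

2990 m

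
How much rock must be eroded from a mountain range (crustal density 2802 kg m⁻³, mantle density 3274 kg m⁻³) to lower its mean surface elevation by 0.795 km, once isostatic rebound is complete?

5.51 km

Net drop Δ = e − u = e − e ρ_c/ρ_m = e (ρ_m − ρ_c)/ρ_m.
e = Δ ρ_m/(ρ_m − ρ_c) = 0.795 km × 3274/472 = 5.51 km.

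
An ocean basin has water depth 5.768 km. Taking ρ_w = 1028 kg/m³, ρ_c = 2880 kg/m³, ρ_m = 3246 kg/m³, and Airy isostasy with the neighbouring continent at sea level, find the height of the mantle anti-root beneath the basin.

Equating mass per unit area of the two columns: replacing crust with seawater at the top is compensated by replacing crust with mantle at the base: d (ρ_c − ρ_w) = a (ρ_m − ρ_c).
a = d (ρ_c − ρ_w)/(ρ_m − ρ_c) = 5.768 km × 1852/366 = 29.2 km.

29.2 km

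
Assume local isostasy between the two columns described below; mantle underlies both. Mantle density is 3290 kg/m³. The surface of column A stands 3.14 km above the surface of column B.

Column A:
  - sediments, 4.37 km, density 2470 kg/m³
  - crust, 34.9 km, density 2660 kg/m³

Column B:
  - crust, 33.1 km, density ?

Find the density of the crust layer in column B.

Take the compensation level at the base of the deeper column (depth z_c below the surface of column A) and equate Σ ρ_i t_i down to z_c; mantle fills any gap and the z_c terms cancel.
Column A: 4.37×2470 + 34.9×2660 + (z_c − 39.27)×3290
Column B: 3.14×0 + 33.1×ρ + (z_c − 3.14 − 33.1)×3290
The z_c×3290 term appears on both sides and cancels. Collect the known terms of each column as K = Σ(ρt)_known − 3290 × (depth of known layers): K_A = 103627.9 − 3290×39.27 = −25570.4; K_B = 0 − 3290×(3.14 + 33.1) = −119229.6.
Balance: K_A = K_B + 33.1×ρ, so ρ = (K_A − K_B)/33.1 = 93659.2/33.1 = 2830 kg/m³.

2830 kg/m³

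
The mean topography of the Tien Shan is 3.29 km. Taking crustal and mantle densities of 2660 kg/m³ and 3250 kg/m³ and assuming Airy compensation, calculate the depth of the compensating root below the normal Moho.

14.8 km

For local isostatic compensation: the weight of the topography is balanced by the buoyancy of the root, ρ_c h = (ρ_m − ρ_c) r.
r = h · ρ_c / (ρ_m − ρ_c) = 3.29 km × 2660 / (3250 − 2660) = 14.8 km.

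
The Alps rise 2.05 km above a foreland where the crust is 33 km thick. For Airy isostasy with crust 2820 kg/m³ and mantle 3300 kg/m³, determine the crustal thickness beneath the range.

Root depth r = h ρ_c / (ρ_m − ρ_c) = 2.05 km × 2820 / 480 = 12.04 km.
Total thickness = T + h + r = 33 km + 2.05 km + 12.04 km = 47.1 km.

47.1 km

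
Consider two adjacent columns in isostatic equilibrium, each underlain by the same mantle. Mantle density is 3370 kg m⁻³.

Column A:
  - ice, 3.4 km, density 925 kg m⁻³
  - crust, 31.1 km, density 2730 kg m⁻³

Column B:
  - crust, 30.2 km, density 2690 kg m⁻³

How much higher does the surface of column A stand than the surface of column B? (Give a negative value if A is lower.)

For any compensation level in the mantle, the mantle terms cancel and isostasy reduces to e = (Σt_A − Σt_B) − (Σ(ρt)_A − Σ(ρt)_B) / ρ_m.
Σt_A = 34.5 km; Σt_B = 30.2 km; Σ(ρt)_A = 88048; Σ(ρt)_B = 81238 (in km·kg m⁻³).
e = (34.5 − 30.2) − (88048 − 81238) / 3370 = 2.28 km.

2.28 km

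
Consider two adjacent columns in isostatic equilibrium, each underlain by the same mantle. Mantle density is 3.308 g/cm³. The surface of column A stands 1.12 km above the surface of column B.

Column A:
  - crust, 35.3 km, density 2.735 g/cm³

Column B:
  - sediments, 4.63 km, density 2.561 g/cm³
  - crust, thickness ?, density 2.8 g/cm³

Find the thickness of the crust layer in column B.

Take the compensation level at the base of the deeper column (depth z_c below the surface of column A) and equate Σ ρ_i t_i down to z_c; mantle fills any gap and the z_c terms cancel.
Column A: 35.3×2.735 + (z_c − 35.3)×3.308
Column B: 1.12×0 + 4.63×2.561 + x×2.8 + (z_c − 1.12 − 4.63 − x)×3.308
The z_c×3.308 term appears on both sides and cancels. Collect the known terms of each column as K = Σ(ρt)_known − 3.308 × (depth of known layers): K_A = 96.5455 − 3.308×35.3 = −20.2269; K_B = 11.85743 − 3.308×(1.12 + 4.63) = −7.16357.
Balance: K_A = K_B − x×(3.308 − 2.8), so x = (K_B − K_A)/(3.308 − 2.8) = 13.0633/0.508 = 25.7 km.

25.7 km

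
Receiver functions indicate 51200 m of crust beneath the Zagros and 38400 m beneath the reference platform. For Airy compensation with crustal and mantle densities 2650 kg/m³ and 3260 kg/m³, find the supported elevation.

Excess crust Δ = 51200 m − 38400 m = 12800 m, split between elevation h and root r with h + r = Δ.
Airy balance ρ_c h = (ρ_m − ρ_c) r gives r = h ρ_c/(ρ_m − ρ_c), so h (1 + ρ_c/(ρ_m − ρ_c)) = Δ, i.e. h = Δ (ρ_m − ρ_c)/ρ_m.
h = 12800 m × 610/3260 = 2400 m.

2400 m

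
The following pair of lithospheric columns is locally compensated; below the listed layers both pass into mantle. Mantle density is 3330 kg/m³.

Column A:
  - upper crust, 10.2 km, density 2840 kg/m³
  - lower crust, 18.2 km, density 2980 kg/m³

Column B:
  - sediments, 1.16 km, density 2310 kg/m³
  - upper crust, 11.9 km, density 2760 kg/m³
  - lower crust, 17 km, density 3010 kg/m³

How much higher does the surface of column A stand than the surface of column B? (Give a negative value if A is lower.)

−0.612 km

For any compensation level in the mantle, the mantle terms cancel and isostasy reduces to e = (Σt_A − Σt_B) − (Σ(ρt)_A − Σ(ρt)_B) / ρ_m.
Σt_A = 28.4 km; Σt_B = 30.06 km; Σ(ρt)_A = 83204; Σ(ρt)_B = 86693.6 (in km·kg/m³).
e = (28.4 − 30.06) − (83204 − 86693.6) / 3330 = −0.612 km.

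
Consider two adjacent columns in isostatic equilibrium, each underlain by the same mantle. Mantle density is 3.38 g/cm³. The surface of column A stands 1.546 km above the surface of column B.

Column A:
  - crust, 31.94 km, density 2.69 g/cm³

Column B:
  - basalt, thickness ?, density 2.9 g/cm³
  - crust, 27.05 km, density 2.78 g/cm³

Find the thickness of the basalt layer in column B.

1.21 km

Take the compensation level at the base of the deeper column (depth z_c below the surface of column A) and equate Σ ρ_i t_i down to z_c; mantle fills any gap and the z_c terms cancel.
Column A: 31.94×2.69 + (z_c − 31.94)×3.38
Column B: 1.546×0 + x×2.9 + 27.05×2.78 + (z_c − 1.546 − 27.05 − x)×3.38
The z_c×3.38 term appears on both sides and cancels. Collect the known terms of each column as K = Σ(ρt)_known − 3.38 × (depth of known layers): K_A = 85.9186 − 3.38×31.94 = −22.0386; K_B = 75.199 − 3.38×(1.546 + 27.05) = −21.45548.
Balance: K_A = K_B − x×(3.38 − 2.9), so x = (K_B − K_A)/(3.38 − 2.9) = 0.58312/0.48 = 1.21 km.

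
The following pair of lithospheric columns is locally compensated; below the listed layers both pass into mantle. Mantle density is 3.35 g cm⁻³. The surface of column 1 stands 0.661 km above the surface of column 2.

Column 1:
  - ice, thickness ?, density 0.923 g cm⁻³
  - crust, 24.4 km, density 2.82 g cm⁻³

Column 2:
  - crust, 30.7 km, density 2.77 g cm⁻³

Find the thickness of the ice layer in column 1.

2.92 km

Take the compensation level at the base of the deeper column (depth z_c below the surface of column 1) and equate Σ ρ_i t_i down to z_c; mantle fills any gap and the z_c terms cancel.
Column 1: x×0.923 + 24.4×2.82 + (z_c − 24.4 − x)×3.35
Column 2: 0.661×0 + 30.7×2.77 + (z_c − 0.661 − 30.7)×3.35
The z_c×3.35 term appears on both sides and cancels. Collect the known terms of each column as K = Σ(ρt)_known − 3.35 × (depth of known layers): K_1 = 68.808 − 3.35×24.4 = −12.932; K_2 = 85.039 − 3.35×(0.661 + 30.7) = −20.02035.
Balance: K_1 − x×(3.35 − 0.923) = K_2, so x = (K_1 − K_2)/(3.35 − 0.923) = 7.08835/2.427 = 2.92 km.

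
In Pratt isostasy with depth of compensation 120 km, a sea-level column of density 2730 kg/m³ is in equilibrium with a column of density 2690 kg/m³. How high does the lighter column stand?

ρ_ref D = ρ (D + h) → h = D (ρ_ref − ρ)/ρ.
h = 120 km × (2730 − 2690)/2690 = 1.78 km.

1.78 km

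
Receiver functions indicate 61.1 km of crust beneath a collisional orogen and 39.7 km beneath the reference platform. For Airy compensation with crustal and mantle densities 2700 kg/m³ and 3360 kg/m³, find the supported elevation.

Excess crust Δ = 61.1 km − 39.7 km = 21.4 km, split between elevation h and root r with h + r = Δ.
Airy balance ρ_c h = (ρ_m − ρ_c) r gives r = h ρ_c/(ρ_m − ρ_c), so h (1 + ρ_c/(ρ_m − ρ_c)) = Δ, i.e. h = Δ (ρ_m − ρ_c)/ρ_m.
h = 21.4 km × 660/3360 = 4.2 km.

4.2 km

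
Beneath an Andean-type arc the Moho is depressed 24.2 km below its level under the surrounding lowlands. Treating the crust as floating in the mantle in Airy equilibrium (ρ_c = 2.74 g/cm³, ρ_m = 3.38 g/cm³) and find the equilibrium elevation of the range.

5.65 km

By Archimedes' principle applied to the lithosphere: ρ_c h = (ρ_m − ρ_c) r.
h = r (ρ_m − ρ_c) / ρ_c = 24.2 km × (3.38 − 2.74) / 2.74 = 5.65 km.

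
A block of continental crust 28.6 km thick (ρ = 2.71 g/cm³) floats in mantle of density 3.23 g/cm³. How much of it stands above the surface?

Floating equilibrium: submerged depth d = t ρ_obj/ρ_fluid = 28.6 km × 2.71/3.23 = 24 km.
Freeboard = t − d = 28.6 km − 24 km = 4.6 km.

4.6 km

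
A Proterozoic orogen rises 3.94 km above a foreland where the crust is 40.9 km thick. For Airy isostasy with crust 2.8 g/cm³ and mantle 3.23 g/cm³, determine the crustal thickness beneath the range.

Root depth r = h ρ_c / (ρ_m − ρ_c) = 3.94 km × 2.8 / 0.43 = 25.66 km.
Total thickness = T + h + r = 40.9 km + 3.94 km + 25.66 km = 70.5 km.

70.5 km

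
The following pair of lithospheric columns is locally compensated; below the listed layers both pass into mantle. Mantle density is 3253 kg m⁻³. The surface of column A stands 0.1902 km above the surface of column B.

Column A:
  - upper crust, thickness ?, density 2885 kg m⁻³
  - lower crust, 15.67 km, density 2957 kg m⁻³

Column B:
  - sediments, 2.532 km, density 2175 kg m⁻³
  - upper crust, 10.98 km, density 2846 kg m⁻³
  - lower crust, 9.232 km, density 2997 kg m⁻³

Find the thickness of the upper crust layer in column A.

15.1 km

Take the compensation level at the base of the deeper column (depth z_c below the surface of column A) and equate Σ ρ_i t_i down to z_c; mantle fills any gap and the z_c terms cancel.
Column A: x×2885 + 15.67×2957 + (z_c − 15.67 − x)×3253
Column B: 0.1902×0 + 2.532×2175 + 10.98×2846 + 9.232×2997 + (z_c − 0.1902 − 22.744)×3253
The z_c×3253 term appears on both sides and cancels. Collect the known terms of each column as K = Σ(ρt)_known − 3253 × (depth of known layers): K_A = 46336.19 − 3253×15.67 = −4638.32; K_B = 64424.484 − 3253×(0.1902 + 22.744) = −10180.4686.
Balance: K_A − x×(3253 − 2885) = K_B, so x = (K_A − K_B)/(3253 − 2885) = 5542.15/368 = 15.1 km.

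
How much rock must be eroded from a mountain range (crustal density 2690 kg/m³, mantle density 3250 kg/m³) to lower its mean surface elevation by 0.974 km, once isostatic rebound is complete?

5.65 km

Net drop Δ = e − u = e − e ρ_c/ρ_m = e (ρ_m − ρ_c)/ρ_m.
e = Δ ρ_m/(ρ_m − ρ_c) = 0.974 km × 3250/560 = 5.65 km.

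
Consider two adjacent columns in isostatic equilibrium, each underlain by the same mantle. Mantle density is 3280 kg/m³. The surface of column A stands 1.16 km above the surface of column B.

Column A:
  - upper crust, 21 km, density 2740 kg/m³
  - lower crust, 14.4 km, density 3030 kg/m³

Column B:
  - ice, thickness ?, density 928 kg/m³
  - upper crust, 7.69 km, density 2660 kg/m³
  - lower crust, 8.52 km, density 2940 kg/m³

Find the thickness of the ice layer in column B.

1.48 km

Take the compensation level at the base of the deeper column (depth z_c below the surface of column A) and equate Σ ρ_i t_i down to z_c; mantle fills any gap and the z_c terms cancel.
Column A: 21×2740 + 14.4×3030 + (z_c − 35.4)×3280
Column B: 1.16×0 + x×928 + 7.69×2660 + 8.52×2940 + (z_c − 1.16 − 16.21 − x)×3280
The z_c×3280 term appears on both sides and cancels. Collect the known terms of each column as K = Σ(ρt)_known − 3280 × (depth of known layers): K_A = 101172 − 3280×35.4 = −14940; K_B = 45504.2 − 3280×(1.16 + 16.21) = −11469.4.
Balance: K_A = K_B − x×(3280 − 928), so x = (K_B − K_A)/(3280 − 928) = 3470.6/2352 = 1.48 km.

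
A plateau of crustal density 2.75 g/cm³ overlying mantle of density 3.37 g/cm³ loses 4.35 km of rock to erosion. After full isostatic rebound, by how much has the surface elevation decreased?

0.8 km

Rebound u = e ρ_c/ρ_m = 4.35 km × 2.75/3.37 = 3.55 km.
Net surface drop = e − u = 4.35 km − 3.55 km = e (ρ_m − ρ_c)/ρ_m = 0.8 km.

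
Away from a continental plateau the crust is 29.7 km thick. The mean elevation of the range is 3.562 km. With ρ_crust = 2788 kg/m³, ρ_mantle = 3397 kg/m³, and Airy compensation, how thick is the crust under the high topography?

Root depth r = h ρ_c / (ρ_m − ρ_c) = 3.562 km × 2788 / 609 = 16.31 km.
Total thickness = T + h + r = 29.7 km + 3.562 km + 16.31 km = 49.6 km.

49.6 km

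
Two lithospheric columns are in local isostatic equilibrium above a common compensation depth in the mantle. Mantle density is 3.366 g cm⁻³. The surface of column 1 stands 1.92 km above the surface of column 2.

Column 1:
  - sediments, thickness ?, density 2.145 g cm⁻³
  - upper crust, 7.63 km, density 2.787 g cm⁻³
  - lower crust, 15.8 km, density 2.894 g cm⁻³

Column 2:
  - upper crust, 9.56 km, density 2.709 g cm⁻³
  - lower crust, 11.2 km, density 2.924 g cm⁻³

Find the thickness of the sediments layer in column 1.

Take the compensation level at the base of the deeper column (depth z_c below the surface of column 1) and equate Σ ρ_i t_i down to z_c; mantle fills any gap and the z_c terms cancel.
Column 1: x×2.145 + 7.63×2.787 + 15.8×2.894 + (z_c − 23.43 − x)×3.366
Column 2: 1.92×0 + 9.56×2.709 + 11.2×2.924 + (z_c − 1.92 − 20.76)×3.366
The z_c×3.366 term appears on both sides and cancels. Collect the known terms of each column as K = Σ(ρt)_known − 3.366 × (depth of known layers): K_1 = 66.99001 − 3.366×23.43 = −11.87537; K_2 = 58.64684 − 3.366×(1.92 + 20.76) = −17.69404.
Balance: K_1 − x×(3.366 − 2.145) = K_2, so x = (K_1 − K_2)/(3.366 − 2.145) = 5.81867/1.221 = 4.77 km.

4.77 km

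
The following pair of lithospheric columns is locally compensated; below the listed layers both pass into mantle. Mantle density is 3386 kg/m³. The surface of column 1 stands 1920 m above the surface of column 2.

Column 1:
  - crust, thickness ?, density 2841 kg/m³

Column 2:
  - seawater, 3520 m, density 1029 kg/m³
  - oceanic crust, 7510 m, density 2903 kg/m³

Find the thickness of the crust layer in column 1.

Take the compensation level at the base of the deeper column (depth z_c below the surface of column 1) and equate Σ ρ_i t_i down to z_c; mantle fills any gap and the z_c terms cancel.
Column 1: x×2841 + (z_c − 0 − x)×3386
Column 2: 1920×0 + 3520×1029 + 7510×2903 + (z_c − 1920 − 11030)×3386
The z_c×3386 term appears on both sides and cancels. Collect the known terms of each column as K = Σ(ρt)_known − 3386 × (depth of known layers): K_1 = 0 − 3386×0 = 0; K_2 = 25423610 − 3386×(1920 + 11030) = −18425090.
Balance: K_1 − x×(3386 − 2841) = K_2, so x = (K_1 − K_2)/(3386 − 2841) = 18425100/545 = 33800 m.

33800 m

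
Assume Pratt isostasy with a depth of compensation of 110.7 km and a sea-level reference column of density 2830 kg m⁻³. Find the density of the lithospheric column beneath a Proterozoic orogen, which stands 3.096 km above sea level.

Pratt balance: ρ_ref D = ρ (D + h).
ρ = ρ_ref D/(D + h) = 2830 × 110.7 km/(110.7 km + 3.096 km) = 2750 kg m⁻³.

2750 kg m⁻³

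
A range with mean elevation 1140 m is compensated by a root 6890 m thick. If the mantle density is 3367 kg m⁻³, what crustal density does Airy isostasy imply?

ρ_c h = (ρ_m − ρ_c) r → ρ_c (h + r) = ρ_m r → ρ_c = ρ_m r / (h + r).
ρ_c = 3367 × 6890 m / (1140 m + 6890 m) = 2890 kg m⁻³.

2890 kg m⁻³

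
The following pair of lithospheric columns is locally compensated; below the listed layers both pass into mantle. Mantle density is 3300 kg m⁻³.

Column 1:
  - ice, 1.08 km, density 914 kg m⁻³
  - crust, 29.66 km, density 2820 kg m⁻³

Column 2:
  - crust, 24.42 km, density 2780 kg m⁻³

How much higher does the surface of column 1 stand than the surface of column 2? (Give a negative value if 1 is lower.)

For any compensation level in the mantle, the mantle terms cancel and isostasy reduces to e = (Σt_1 − Σt_2) − (Σ(ρt)_1 − Σ(ρt)_2) / ρ_m.
Σt_1 = 30.74 km; Σt_2 = 24.42 km; Σ(ρt)_1 = 84628.32; Σ(ρt)_2 = 67887.6 (in km·kg m⁻³).
e = (30.74 − 24.42) − (84628.32 − 67887.6) / 3300 = 1.25 km.

1.25 km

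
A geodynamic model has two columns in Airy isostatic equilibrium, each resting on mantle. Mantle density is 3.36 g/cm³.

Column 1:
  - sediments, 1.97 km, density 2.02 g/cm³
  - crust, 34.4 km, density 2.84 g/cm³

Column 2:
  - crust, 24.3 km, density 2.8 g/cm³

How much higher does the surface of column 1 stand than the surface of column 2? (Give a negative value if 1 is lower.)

For any compensation level in the mantle, the mantle terms cancel and isostasy reduces to e = (Σt_1 − Σt_2) − (Σ(ρt)_1 − Σ(ρt)_2) / ρ_m.
Σt_1 = 36.37 km; Σt_2 = 24.3 km; Σ(ρt)_1 = 101.6754; Σ(ρt)_2 = 68.04 (in km·g/cm³).
e = (36.37 − 24.3) − (101.6754 − 68.04) / 3.36 = 2.06 km.

2.06 km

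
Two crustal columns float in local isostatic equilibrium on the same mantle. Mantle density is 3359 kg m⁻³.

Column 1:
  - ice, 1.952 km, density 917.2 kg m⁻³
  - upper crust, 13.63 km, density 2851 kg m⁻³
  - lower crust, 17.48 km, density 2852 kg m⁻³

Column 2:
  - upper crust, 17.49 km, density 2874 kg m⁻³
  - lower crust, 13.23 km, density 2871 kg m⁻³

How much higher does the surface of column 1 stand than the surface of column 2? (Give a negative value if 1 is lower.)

For any compensation level in the mantle, the mantle terms cancel and isostasy reduces to e = (Σt_1 − Σt_2) − (Σ(ρt)_1 − Σ(ρt)_2) / ρ_m.
Σt_1 = 33.062 km; Σt_2 = 30.72 km; Σ(ρt)_1 = 90502.4644; Σ(ρt)_2 = 88249.59 (in km·kg m⁻³).
e = (33.062 − 30.72) − (90502.4644 − 88249.59) / 3359 = 1.67 km.

1.67 km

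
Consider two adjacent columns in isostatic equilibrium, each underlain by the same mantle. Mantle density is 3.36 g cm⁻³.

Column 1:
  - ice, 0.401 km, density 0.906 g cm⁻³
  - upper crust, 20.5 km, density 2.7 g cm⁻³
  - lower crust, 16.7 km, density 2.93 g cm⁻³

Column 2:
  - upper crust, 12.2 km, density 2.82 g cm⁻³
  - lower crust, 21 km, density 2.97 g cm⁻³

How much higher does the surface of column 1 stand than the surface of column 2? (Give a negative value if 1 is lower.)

For any compensation level in the mantle, the mantle terms cancel and isostasy reduces to e = (Σt_1 − Σt_2) − (Σ(ρt)_1 − Σ(ρt)_2) / ρ_m.
Σt_1 = 37.601 km; Σt_2 = 33.2 km; Σ(ρt)_1 = 104.644306; Σ(ρt)_2 = 96.774 (in km·g cm⁻³).
e = (37.601 − 33.2) − (104.644306 − 96.774) / 3.36 = 2.06 km.

2.06 km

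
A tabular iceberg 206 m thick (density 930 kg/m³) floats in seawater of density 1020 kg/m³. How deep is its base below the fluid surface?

Draft d = t ρ_obj/ρ_fluid = 206 m × 930/1020 = 188 m.

188 m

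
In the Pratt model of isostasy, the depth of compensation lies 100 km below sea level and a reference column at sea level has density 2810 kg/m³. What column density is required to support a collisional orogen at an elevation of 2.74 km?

2740 kg/m³

Pratt balance: ρ_ref D = ρ (D + h).
ρ = ρ_ref D/(D + h) = 2810 × 100 km/(100 km + 2.74 km) = 2740 kg/m³.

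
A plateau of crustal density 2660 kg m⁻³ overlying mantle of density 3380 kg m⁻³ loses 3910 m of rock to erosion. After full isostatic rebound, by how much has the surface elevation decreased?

Rebound u = e ρ_c/ρ_m = 3910 m × 2660/3380 = 3077 m.
Net surface drop = e − u = 3910 m − 3077 m = e (ρ_m − ρ_c)/ρ_m = 833 m.

833 m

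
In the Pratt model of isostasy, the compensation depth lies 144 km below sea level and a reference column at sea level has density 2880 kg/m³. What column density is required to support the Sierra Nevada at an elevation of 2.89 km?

2820 kg/m³

Pratt balance: ρ_ref D = ρ (D + h).
ρ = ρ_ref D/(D + h) = 2880 × 144 km/(144 km + 2.89 km) = 2820 kg/m³.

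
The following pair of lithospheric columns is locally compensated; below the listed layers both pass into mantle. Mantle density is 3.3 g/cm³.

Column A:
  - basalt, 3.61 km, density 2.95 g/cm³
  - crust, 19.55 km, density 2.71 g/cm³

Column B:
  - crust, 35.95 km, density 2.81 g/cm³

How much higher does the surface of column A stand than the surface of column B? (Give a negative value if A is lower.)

−1.46 km

For any compensation level in the mantle, the mantle terms cancel and isostasy reduces to e = (Σt_A − Σt_B) − (Σ(ρt)_A − Σ(ρt)_B) / ρ_m.
Σt_A = 23.16 km; Σt_B = 35.95 km; Σ(ρt)_A = 63.63; Σ(ρt)_B = 101.0195 (in km·g/cm³).
e = (23.16 − 35.95) − (63.63 − 101.0195) / 3.3 = −1.46 km.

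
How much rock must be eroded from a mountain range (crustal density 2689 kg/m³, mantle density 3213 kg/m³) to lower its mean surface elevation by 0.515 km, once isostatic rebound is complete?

Net drop Δ = e − u = e − e ρ_c/ρ_m = e (ρ_m − ρ_c)/ρ_m.
e = Δ ρ_m/(ρ_m − ρ_c) = 0.515 km × 3213/524 = 3.16 km.

3.16 km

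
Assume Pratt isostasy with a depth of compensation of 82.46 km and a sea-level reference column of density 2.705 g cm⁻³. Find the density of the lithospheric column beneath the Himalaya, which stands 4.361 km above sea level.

2.57 g cm⁻³

Pratt balance: ρ_ref D = ρ (D + h).
ρ = ρ_ref D/(D + h) = 2.705 × 82.46 km/(82.46 km + 4.361 km) = 2.57 g cm⁻³.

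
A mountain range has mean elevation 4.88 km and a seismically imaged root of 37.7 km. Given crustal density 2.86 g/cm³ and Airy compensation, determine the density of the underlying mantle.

Airy balance: ρ_c h = (ρ_m − ρ_c) r → ρ_m = ρ_c (1 + h/r).
ρ_m = 2.86 × (1 + 4.88 km/37.7 km) = 3.23 g/cm³.

3.23 g/cm³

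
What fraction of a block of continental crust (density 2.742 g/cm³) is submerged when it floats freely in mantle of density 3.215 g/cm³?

0.853

Submerged fraction = ρ_obj/ρ_fluid = 2.742/3.215 = 0.853.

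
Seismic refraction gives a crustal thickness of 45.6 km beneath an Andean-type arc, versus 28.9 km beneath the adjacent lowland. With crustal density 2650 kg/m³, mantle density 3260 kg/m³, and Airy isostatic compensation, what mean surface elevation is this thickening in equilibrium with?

Excess crust Δ = 45.6 km − 28.9 km = 16.7 km, split between elevation h and root r with h + r = Δ.
Airy balance ρ_c h = (ρ_m − ρ_c) r gives r = h ρ_c/(ρ_m − ρ_c), so h (1 + ρ_c/(ρ_m − ρ_c)) = Δ, i.e. h = Δ (ρ_m − ρ_c)/ρ_m.
h = 16.7 km × 610/3260 = 3.12 km.

3.12 km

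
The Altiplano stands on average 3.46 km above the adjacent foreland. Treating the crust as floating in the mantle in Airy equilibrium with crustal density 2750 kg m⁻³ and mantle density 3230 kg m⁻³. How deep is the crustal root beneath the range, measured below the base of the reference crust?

In Airy isostatic equilibrium: the weight of the topography is balanced by the buoyancy of the root, ρ_c h = (ρ_m − ρ_c) r.
r = h · ρ_c / (ρ_m − ρ_c) = 3.46 km × 2750 / (3230 − 2750) = 19.8 km.

19.8 km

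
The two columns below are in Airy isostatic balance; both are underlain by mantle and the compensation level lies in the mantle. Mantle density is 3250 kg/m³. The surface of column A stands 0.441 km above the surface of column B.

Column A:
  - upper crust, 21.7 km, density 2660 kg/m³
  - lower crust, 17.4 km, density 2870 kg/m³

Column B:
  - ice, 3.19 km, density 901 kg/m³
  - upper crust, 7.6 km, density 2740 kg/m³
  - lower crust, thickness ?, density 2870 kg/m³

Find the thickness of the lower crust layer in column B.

17.4 km

Take the compensation level at the base of the deeper column (depth z_c below the surface of column A) and equate Σ ρ_i t_i down to z_c; mantle fills any gap and the z_c terms cancel.
Column A: 21.7×2660 + 17.4×2870 + (z_c − 39.1)×3250
Column B: 0.441×0 + 3.19×901 + 7.6×2740 + x×2870 + (z_c − 0.441 − 10.79 − x)×3250
The z_c×3250 term appears on both sides and cancels. Collect the known terms of each column as K = Σ(ρt)_known − 3250 × (depth of known layers): K_A = 107660 − 3250×39.1 = −19415; K_B = 23698.19 − 3250×(0.441 + 10.79) = −12802.56.
Balance: K_A = K_B − x×(3250 − 2870), so x = (K_B − K_A)/(3250 − 2870) = 6612.44/380 = 17.4 km.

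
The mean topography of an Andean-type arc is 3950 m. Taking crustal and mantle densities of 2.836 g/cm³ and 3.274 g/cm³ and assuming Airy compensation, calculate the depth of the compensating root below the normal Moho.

25600 m

Balancing pressure at the compensation depth: the weight of the topography is balanced by the buoyancy of the root, ρ_c h = (ρ_m − ρ_c) r.
r = h · ρ_c / (ρ_m − ρ_c) = 3950 m × 2.836 / (3.274 − 2.836) = 25600 m.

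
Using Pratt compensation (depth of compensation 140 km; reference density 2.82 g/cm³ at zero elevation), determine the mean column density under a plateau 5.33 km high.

Pratt balance: ρ_ref D = ρ (D + h).
ρ = ρ_ref D/(D + h) = 2.82 × 140 km/(140 km + 5.33 km) = 2.72 g/cm³.

2.72 g/cm³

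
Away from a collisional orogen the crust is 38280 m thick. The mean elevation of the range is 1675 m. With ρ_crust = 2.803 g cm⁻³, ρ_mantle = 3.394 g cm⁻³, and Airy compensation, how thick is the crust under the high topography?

Root depth r = h ρ_c / (ρ_m − ρ_c) = 1675 m × 2.803 / 0.591 = 7944 m.
Total thickness = T + h + r = 38280 m + 1675 m + 7944 m = 47900 m.

47900 m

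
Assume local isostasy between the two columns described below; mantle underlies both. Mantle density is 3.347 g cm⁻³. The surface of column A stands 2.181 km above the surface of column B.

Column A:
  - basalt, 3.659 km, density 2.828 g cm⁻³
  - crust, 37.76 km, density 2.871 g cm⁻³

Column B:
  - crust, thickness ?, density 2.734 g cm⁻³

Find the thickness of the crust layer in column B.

20.5 km

Take the compensation level at the base of the deeper column (depth z_c below the surface of column A) and equate Σ ρ_i t_i down to z_c; mantle fills any gap and the z_c terms cancel.
Column A: 3.659×2.828 + 37.76×2.871 + (z_c − 41.419)×3.347
Column B: 2.181×0 + x×2.734 + (z_c − 2.181 − 0 − x)×3.347
The z_c×3.347 term appears on both sides and cancels. Collect the known terms of each column as K = Σ(ρt)_known − 3.347 × (depth of known layers): K_A = 118.756612 − 3.347×41.419 = −19.872781; K_B = 0 − 3.347×(2.181 + 0) = −7.299807.
Balance: K_A = K_B − x×(3.347 − 2.734), so x = (K_B − K_A)/(3.347 − 2.734) = 12.573/0.613 = 20.5 km.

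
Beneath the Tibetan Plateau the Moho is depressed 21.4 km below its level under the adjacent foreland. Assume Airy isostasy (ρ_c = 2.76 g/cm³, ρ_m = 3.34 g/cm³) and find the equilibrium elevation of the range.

In Airy isostatic equilibrium: ρ_c h = (ρ_m − ρ_c) r.
h = r (ρ_m − ρ_c) / ρ_c = 21.4 km × (3.34 − 2.76) / 2.76 = 4.5 km.

4.5 km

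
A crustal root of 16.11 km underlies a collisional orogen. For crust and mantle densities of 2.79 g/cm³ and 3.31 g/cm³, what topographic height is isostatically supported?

By Archimedes' principle applied to the lithosphere: ρ_c h = (ρ_m − ρ_c) r.
h = r (ρ_m − ρ_c) / ρ_c = 16.11 km × (3.31 − 2.79) / 2.79 = 3 km.

3 km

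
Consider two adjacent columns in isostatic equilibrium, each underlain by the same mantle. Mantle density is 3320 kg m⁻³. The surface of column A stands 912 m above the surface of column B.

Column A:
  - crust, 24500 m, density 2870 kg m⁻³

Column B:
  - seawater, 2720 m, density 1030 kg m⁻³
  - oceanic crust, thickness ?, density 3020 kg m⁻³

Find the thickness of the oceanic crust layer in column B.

Take the compensation level at the base of the deeper column (depth z_c below the surface of column A) and equate Σ ρ_i t_i down to z_c; mantle fills any gap and the z_c terms cancel.
Column A: 24500×2870 + (z_c − 24500)×3320
Column B: 912×0 + 2720×1030 + x×3020 + (z_c − 912 − 2720 − x)×3320
The z_c×3320 term appears on both sides and cancels. Collect the known terms of each column as K = Σ(ρt)_known − 3320 × (depth of known layers): K_A = 70315000 − 3320×24500 = −11025000; K_B = 2801600 − 3320×(912 + 2720) = −9256640.
Balance: K_A = K_B − x×(3320 − 3020), so x = (K_B − K_A)/(3320 − 3020) = 1768360/300 = 5890 m.

5890 m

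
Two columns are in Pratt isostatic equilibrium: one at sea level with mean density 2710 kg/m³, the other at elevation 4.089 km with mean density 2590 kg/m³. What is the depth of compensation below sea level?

88.3 km

ρ_ref D = ρ (D + h) → D (ρ_ref − ρ) = ρ h.
D = ρ h/(ρ_ref − ρ) = 2590 × 4.089 km/(2710 − 2590) = 88.3 km.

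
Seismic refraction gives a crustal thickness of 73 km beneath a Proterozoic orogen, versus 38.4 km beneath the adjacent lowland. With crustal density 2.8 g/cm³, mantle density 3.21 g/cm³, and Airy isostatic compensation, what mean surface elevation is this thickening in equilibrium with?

4.42 km

Excess crust Δ = 73 km − 38.4 km = 34.6 km, split between elevation h and root r with h + r = Δ.
Airy balance ρ_c h = (ρ_m − ρ_c) r gives r = h ρ_c/(ρ_m − ρ_c), so h (1 + ρ_c/(ρ_m − ρ_c)) = Δ, i.e. h = Δ (ρ_m − ρ_c)/ρ_m.
h = 34.6 km × 0.41/3.21 = 4.42 km.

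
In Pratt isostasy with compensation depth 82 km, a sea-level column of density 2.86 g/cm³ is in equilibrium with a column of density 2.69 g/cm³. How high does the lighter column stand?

5.18 km

ρ_ref D = ρ (D + h) → h = D (ρ_ref − ρ)/ρ.
h = 82 km × (2.86 − 2.69)/2.69 = 5.18 km.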